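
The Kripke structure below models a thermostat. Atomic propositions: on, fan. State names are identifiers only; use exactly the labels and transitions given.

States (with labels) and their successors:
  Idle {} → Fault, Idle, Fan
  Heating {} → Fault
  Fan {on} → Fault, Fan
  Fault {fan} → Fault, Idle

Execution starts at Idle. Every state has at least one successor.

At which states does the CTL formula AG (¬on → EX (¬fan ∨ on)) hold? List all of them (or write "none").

States satisfying ¬on → EX (¬fan ∨ on): {Idle, Fan, Fault}.
States satisfying AG (¬on → EX (¬fan ∨ on)): {Idle, Fan, Fault}.

{Idle, Fan, Fault}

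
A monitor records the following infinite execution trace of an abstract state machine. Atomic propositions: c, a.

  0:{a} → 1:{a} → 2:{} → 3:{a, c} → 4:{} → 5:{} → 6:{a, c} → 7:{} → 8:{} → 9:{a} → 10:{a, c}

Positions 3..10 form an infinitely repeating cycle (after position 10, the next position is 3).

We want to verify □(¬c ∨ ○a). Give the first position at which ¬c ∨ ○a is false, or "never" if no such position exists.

3

Check ¬c ∨ ○a at each position in order: 0 ✓, 1 ✓, 2 ✓.
At position 3 the labels are {a, c} and the next position 4 has {}, so ¬c ∨ ○a is false there. This is the first violation.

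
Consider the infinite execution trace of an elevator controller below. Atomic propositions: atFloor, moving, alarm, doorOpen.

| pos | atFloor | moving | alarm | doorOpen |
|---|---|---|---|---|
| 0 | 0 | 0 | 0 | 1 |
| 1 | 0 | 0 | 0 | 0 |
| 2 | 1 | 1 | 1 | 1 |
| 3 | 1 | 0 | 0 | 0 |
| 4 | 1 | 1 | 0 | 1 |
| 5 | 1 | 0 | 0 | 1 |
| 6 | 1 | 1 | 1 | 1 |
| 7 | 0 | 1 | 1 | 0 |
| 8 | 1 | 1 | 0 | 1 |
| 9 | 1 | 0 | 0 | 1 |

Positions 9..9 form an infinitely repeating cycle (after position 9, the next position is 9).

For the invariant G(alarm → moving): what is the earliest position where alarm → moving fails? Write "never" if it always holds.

never

alarm → moving holds at every position 0..9, and those are all the positions the trace ever visits, so the invariant G(alarm → moving) is never violated.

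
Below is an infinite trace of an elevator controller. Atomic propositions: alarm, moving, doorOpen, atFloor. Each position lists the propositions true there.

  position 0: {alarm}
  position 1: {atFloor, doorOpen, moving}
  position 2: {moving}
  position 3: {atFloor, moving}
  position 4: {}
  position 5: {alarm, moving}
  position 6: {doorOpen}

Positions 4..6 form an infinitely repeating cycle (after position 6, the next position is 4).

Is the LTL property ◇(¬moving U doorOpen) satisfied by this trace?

Yes

¬moving U doorOpen holds at position 0, which is reachable from 0, so ◇(¬moving U doorOpen) holds.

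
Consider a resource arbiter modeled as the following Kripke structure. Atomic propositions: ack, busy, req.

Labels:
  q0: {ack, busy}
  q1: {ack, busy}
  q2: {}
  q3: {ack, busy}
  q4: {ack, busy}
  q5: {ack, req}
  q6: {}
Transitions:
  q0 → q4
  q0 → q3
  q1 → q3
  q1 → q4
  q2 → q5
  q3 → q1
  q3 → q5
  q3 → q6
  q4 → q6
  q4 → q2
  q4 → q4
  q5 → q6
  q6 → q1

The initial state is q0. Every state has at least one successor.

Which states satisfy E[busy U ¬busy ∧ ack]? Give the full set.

States satisfying busy: {q0, q1, q3, q4}.
States satisfying ¬busy ∧ ack: {q5}.
States satisfying E[busy U ¬busy ∧ ack]: {q0, q1, q3, q5}.

{q0, q1, q3, q5}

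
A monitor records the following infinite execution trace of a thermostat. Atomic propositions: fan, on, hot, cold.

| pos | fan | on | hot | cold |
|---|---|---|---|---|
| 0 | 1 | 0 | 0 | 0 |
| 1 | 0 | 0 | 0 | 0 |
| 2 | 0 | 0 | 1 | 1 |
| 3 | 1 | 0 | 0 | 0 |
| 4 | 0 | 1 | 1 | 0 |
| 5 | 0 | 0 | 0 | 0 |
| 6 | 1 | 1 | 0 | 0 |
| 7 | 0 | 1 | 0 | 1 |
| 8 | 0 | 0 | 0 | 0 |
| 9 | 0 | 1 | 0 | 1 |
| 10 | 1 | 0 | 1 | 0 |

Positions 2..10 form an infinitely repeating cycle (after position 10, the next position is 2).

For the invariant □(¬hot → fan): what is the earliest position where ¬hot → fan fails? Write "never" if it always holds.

Check ¬hot → fan at each position in order: 0 ✓.
At position 1 the labels are {}, so ¬hot → fan is false there. This is the first violation.

1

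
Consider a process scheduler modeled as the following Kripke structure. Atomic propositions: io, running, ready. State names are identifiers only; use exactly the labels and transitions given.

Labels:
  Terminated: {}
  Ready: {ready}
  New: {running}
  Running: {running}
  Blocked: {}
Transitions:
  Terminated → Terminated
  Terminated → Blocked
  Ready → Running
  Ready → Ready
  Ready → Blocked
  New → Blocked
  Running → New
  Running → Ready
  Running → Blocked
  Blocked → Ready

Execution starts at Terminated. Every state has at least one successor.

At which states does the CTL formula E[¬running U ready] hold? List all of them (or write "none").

States satisfying ¬running: {Terminated, Ready, Blocked}.
States satisfying ready: {Ready}.
States satisfying E[¬running U ready]: {Terminated, Ready, Blocked}.

{Terminated, Ready, Blocked}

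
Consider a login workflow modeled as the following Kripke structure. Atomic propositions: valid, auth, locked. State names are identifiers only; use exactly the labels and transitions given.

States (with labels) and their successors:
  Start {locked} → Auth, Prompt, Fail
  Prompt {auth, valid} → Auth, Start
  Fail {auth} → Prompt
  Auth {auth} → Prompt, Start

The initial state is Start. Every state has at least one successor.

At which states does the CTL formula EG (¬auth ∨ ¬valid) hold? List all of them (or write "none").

States satisfying ¬auth ∨ ¬valid: {Start, Fail, Auth}.
States satisfying EG (¬auth ∨ ¬valid): {Start, Auth}.

{Start, Auth}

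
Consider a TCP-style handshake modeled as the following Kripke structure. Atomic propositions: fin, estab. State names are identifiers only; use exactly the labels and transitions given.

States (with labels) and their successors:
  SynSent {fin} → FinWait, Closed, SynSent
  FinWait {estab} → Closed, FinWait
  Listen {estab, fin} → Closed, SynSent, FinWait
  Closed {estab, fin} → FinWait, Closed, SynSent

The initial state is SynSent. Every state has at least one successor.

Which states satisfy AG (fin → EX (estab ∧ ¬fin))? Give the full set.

{SynSent, FinWait, Listen, Closed}

States satisfying fin → EX (estab ∧ ¬fin): {SynSent, FinWait, Listen, Closed}.
States satisfying AG (fin → EX (estab ∧ ¬fin)): {SynSent, FinWait, Listen, Closed}.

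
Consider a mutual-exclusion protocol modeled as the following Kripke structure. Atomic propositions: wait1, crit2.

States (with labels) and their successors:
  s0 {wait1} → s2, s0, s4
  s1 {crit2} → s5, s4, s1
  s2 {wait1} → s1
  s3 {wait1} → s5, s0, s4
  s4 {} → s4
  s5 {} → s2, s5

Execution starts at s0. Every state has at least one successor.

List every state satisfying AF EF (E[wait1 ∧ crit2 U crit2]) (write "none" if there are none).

States satisfying EF (E[wait1 ∧ crit2 U crit2]): {s0, s1, s2, s3, s5}.
States satisfying AF EF (E[wait1 ∧ crit2 U crit2]): {s0, s1, s2, s3, s5}.

{s0, s1, s2, s3, s5}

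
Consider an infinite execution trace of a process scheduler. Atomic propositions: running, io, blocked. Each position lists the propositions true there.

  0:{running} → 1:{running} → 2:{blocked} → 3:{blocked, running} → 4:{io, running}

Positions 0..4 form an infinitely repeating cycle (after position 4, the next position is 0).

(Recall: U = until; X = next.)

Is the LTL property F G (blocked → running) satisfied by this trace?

Does not hold

G (blocked → running) is false at every position 0..4, so it never becomes true and F G (blocked → running) fails.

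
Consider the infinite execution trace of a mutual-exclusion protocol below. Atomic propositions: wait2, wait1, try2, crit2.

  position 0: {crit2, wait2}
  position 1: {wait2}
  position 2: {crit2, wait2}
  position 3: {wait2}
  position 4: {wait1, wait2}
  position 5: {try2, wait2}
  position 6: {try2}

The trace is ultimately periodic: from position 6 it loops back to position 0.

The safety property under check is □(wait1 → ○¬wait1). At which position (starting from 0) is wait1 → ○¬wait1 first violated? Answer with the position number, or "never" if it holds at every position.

wait1 → ○¬wait1 holds at every position 0..6, and those are all the positions the trace ever visits, so the invariant □(wait1 → ○¬wait1) is never violated.

never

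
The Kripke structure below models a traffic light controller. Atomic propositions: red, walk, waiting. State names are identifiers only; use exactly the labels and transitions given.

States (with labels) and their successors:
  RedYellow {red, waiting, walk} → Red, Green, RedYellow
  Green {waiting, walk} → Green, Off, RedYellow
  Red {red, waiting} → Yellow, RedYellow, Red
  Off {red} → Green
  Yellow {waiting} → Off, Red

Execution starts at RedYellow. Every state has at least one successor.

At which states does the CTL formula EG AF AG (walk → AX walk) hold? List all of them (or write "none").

States satisfying AF AG (walk → AX walk): ∅.
States satisfying EG AF AG (walk → AX walk): ∅.

none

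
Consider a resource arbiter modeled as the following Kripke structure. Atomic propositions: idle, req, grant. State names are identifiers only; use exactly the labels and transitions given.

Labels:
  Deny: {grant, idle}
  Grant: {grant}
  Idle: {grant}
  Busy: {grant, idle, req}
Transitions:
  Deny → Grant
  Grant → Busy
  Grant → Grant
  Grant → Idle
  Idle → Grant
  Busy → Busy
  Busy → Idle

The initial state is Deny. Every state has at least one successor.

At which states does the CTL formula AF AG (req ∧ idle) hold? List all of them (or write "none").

States satisfying AG (req ∧ idle): ∅.
States satisfying AF AG (req ∧ idle): ∅.

none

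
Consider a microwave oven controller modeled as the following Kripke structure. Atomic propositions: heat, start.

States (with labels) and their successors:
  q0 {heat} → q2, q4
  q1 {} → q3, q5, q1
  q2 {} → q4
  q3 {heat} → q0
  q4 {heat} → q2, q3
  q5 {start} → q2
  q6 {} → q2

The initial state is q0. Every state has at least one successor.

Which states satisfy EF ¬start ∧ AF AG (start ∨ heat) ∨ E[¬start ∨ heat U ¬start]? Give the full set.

{q0, q1, q2, q3, q4, q6}

States satisfying ¬start: {q0, q1, q2, q3, q4, q6}.
States satisfying EF ¬start: {q0, q1, q2, q3, q4, q5, q6}.
States satisfying AG (start ∨ heat): ∅.
States satisfying AF AG (start ∨ heat): ∅.
States satisfying EF ¬start ∧ AF AG (start ∨ heat): ∅.
States satisfying ¬start ∨ heat: {q0, q1, q2, q3, q4, q6}.
States satisfying E[¬start ∨ heat U ¬start]: {q0, q1, q2, q3, q4, q6}.
States satisfying EF ¬start ∧ AF AG (start ∨ heat) ∨ E[¬start ∨ heat U ¬start]: {q0, q1, q2, q3, q4, q6}.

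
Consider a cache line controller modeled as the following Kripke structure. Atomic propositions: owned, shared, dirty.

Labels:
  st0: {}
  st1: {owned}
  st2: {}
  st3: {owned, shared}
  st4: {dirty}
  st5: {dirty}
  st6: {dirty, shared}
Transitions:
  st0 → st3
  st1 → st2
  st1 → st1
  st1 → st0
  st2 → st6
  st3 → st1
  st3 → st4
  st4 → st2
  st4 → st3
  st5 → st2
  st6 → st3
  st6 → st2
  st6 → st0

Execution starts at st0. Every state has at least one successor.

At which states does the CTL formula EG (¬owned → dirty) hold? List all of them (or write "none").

{st1, st3, st4, st6}

States satisfying ¬owned → dirty: {st1, st3, st4, st5, st6}.
States satisfying EG (¬owned → dirty): {st1, st3, st4, st6}.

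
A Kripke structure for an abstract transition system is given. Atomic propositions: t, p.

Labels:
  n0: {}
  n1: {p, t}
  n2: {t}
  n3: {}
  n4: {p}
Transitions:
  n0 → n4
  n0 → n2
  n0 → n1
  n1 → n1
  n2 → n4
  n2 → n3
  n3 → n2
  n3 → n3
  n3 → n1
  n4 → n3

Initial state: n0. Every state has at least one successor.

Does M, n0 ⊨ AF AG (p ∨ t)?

Violated

States satisfying AG (p ∨ t): {n1}.
States satisfying AF AG (p ∨ t): {n1}.
There is a path from n0 along which AG (p ∨ t) never holds.
n0 ∉ Sat(AF AG (p ∨ t)).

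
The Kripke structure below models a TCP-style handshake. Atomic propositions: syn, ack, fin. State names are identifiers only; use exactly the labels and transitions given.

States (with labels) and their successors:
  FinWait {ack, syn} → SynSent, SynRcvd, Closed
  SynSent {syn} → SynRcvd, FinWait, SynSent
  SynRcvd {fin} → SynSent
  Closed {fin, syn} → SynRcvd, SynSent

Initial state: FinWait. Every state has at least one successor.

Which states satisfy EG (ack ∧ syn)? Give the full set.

States satisfying ack ∧ syn: {FinWait}.
States satisfying EG (ack ∧ syn): ∅.

none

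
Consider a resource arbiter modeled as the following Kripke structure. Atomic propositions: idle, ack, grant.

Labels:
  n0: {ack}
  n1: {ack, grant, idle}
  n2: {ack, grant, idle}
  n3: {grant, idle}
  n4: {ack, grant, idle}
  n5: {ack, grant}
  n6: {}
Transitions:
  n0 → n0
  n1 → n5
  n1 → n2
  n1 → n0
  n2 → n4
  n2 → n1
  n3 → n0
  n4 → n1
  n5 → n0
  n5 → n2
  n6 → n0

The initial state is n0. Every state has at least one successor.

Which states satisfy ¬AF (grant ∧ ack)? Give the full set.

States satisfying grant ∧ ack: {n1, n2, n4, n5}.
States satisfying AF (grant ∧ ack): {n1, n2, n4, n5}.
States satisfying ¬AF (grant ∧ ack): {n0, n3, n6}.

{n0, n3, n6}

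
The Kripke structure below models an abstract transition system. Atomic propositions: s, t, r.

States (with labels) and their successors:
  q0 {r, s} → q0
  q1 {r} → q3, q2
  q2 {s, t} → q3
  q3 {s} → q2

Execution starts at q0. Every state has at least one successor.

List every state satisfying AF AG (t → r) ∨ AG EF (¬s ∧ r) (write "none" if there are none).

{q0}

States satisfying AG (t → r): {q0}.
States satisfying AF AG (t → r): {q0}.
States satisfying EF (¬s ∧ r): {q1}.
States satisfying AG EF (¬s ∧ r): ∅.
States satisfying AF AG (t → r) ∨ AG EF (¬s ∧ r): {q0}.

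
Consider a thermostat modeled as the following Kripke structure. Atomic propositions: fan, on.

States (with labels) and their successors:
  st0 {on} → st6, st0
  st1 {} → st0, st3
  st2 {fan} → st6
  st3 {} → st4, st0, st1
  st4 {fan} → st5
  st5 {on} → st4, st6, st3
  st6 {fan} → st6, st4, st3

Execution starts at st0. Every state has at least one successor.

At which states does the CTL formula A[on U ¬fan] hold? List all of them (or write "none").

{st0, st1, st3, st5}

States satisfying on: {st0, st5}.
States satisfying ¬fan: {st0, st1, st3, st5}.
States satisfying A[on U ¬fan]: {st0, st1, st3, st5}.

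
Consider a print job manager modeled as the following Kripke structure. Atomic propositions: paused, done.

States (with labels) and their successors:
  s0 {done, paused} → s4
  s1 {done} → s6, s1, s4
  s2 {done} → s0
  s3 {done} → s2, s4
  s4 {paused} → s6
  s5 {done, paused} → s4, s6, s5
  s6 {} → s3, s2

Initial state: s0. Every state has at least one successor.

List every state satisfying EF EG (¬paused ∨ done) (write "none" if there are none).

States satisfying EG (¬paused ∨ done): {s1, s5}.
States satisfying EF EG (¬paused ∨ done): {s1, s5}.

{s1, s5}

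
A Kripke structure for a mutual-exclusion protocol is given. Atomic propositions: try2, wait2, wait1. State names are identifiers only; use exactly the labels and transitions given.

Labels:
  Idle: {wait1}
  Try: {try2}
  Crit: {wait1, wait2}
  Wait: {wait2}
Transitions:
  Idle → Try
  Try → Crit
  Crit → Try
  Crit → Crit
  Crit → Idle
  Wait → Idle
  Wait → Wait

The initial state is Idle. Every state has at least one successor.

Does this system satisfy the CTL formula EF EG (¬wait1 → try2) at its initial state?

States satisfying EG (¬wait1 → try2): {Idle, Try, Crit}.
States satisfying EF EG (¬wait1 → try2): {Idle, Try, Crit, Wait}.
Some path from Idle reaches a state where EG (¬wait1 → try2) holds.
Idle ∈ Sat(EF EG (¬wait1 → try2)).

Holds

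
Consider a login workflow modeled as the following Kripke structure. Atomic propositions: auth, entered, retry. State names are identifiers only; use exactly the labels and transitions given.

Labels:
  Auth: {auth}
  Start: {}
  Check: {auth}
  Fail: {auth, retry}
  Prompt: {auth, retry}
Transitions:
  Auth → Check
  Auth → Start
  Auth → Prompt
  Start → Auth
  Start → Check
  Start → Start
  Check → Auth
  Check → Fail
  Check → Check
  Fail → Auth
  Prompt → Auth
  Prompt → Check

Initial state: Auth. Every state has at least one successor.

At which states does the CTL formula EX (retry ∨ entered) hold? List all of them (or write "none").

States satisfying retry ∨ entered: {Fail, Prompt}.
States satisfying EX (retry ∨ entered): {Auth, Check}.

{Auth, Check}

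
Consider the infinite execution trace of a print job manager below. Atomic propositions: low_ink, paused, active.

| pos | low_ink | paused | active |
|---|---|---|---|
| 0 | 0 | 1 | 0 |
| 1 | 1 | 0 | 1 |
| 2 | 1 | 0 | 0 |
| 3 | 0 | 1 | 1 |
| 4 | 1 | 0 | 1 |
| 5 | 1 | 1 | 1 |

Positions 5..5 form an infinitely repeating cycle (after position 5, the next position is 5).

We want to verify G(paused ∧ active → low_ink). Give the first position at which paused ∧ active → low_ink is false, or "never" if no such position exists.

3

Check paused ∧ active → low_ink at each position in order: 0 ✓, 1 ✓, 2 ✓.
At position 3 the labels are {active, paused}, so paused ∧ active → low_ink is false there. This is the first violation.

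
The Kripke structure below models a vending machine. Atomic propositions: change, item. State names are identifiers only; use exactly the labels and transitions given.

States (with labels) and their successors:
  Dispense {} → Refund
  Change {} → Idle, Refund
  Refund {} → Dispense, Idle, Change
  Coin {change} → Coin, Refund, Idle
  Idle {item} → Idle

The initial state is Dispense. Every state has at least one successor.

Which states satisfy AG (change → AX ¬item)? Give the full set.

States satisfying change → AX ¬item: {Dispense, Change, Refund, Idle}.
States satisfying AG (change → AX ¬item): {Dispense, Change, Refund, Idle}.

{Dispense, Change, Refund, Idle}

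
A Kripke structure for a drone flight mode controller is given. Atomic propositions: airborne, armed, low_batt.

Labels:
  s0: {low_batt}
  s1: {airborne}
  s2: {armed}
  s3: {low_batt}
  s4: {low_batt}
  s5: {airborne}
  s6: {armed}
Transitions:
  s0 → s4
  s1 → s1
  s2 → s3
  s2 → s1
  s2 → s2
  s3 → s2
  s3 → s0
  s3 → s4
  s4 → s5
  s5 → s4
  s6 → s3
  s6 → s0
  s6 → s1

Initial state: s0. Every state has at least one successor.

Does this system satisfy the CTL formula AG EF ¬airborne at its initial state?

States satisfying EF ¬airborne: {s0, s2, s3, s4, s5, s6}.
States satisfying AG EF ¬airborne: {s0, s4, s5}.
Every state reachable from s0 satisfies EF ¬airborne.
s0 ∈ Sat(AG EF ¬airborne).

Satisfied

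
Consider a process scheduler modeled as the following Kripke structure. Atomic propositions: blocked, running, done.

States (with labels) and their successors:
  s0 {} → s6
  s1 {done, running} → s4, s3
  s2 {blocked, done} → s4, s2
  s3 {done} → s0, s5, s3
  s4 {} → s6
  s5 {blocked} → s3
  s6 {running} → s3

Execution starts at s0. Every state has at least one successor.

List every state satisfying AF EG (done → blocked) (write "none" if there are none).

States satisfying EG (done → blocked): {s2}.
States satisfying AF EG (done → blocked): {s2}.

{s2}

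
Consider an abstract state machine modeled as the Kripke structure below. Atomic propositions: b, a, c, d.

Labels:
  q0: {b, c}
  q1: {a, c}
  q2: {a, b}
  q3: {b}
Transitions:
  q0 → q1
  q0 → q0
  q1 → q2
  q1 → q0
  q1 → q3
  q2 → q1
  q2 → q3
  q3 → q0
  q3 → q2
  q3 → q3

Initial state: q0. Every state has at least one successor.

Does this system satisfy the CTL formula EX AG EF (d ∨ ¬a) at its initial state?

States satisfying AG EF (d ∨ ¬a): {q0, q1, q2, q3}.
States satisfying EX AG EF (d ∨ ¬a): {q0, q1, q2, q3}.
q0 ∈ Sat(EX AG EF (d ∨ ¬a)).

Holds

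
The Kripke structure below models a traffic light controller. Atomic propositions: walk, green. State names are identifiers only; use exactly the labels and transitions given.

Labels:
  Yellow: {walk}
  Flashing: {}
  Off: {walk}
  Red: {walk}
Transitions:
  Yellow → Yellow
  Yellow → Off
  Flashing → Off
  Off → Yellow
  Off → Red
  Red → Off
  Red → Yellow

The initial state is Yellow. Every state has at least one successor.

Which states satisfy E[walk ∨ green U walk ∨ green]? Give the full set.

{Yellow, Off, Red}

States satisfying walk ∨ green: {Yellow, Off, Red}.
States satisfying E[walk ∨ green U walk ∨ green]: {Yellow, Off, Red}.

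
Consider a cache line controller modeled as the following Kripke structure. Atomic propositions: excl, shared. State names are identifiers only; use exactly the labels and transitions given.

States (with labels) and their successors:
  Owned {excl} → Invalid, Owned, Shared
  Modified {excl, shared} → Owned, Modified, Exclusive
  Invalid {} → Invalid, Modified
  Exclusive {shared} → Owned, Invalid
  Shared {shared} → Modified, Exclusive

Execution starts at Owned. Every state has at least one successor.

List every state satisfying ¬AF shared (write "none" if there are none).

States satisfying shared: {Modified, Exclusive, Shared}.
States satisfying AF shared: {Modified, Exclusive, Shared}.
States satisfying ¬AF shared: {Owned, Invalid}.

{Owned, Invalid}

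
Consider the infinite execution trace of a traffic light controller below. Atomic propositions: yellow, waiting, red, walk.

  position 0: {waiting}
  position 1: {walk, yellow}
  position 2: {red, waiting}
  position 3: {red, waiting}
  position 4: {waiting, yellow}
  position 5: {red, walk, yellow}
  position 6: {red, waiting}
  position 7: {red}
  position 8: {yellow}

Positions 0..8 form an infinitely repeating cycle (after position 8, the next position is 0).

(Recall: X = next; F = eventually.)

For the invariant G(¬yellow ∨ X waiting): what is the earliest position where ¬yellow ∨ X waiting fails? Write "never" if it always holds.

Check ¬yellow ∨ X waiting at each position in order: 0 ✓, 1 ✓, 2 ✓, 3 ✓.
At position 4 the labels are {waiting, yellow} and the next position 5 has {red, walk, yellow}, so ¬yellow ∨ X waiting is false there. This is the first violation.

4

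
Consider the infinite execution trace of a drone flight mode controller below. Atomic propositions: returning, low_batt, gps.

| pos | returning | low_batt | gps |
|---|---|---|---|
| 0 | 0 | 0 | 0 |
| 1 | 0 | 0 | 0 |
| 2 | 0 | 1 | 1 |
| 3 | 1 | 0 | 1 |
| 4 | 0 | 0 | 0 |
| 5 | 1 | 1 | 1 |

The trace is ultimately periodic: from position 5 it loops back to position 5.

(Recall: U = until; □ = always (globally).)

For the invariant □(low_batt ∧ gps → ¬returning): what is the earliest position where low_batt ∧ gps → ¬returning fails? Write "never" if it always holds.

5

Check low_batt ∧ gps → ¬returning at each position in order: 0 ✓, 1 ✓, 2 ✓, 3 ✓, 4 ✓.
At position 5 the labels are {gps, low_batt, returning}, so low_batt ∧ gps → ¬returning is false there. This is the first violation.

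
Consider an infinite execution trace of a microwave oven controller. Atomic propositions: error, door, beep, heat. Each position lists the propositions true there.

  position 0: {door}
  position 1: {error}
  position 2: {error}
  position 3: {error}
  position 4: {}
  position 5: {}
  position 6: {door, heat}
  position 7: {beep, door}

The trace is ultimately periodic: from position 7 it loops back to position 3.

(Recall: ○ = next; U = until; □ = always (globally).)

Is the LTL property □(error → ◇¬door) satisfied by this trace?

error → ◇¬door holds at every position 0..7, and those are all positions ever visited, so □(error → ◇¬door) holds.
Positions where error holds: 1, 2, 3.
Check ◇¬door at each: 1→ok, 2→ok, 3→ok.

Yes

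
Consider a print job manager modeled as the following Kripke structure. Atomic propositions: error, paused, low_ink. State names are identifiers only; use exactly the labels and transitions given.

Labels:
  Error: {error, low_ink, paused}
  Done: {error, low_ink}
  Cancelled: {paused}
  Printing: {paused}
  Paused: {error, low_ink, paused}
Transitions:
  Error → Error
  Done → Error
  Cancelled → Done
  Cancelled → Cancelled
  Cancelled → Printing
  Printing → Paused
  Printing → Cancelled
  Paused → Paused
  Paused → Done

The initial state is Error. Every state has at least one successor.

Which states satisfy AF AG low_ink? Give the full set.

{Error, Done, Paused}

States satisfying AG low_ink: {Error, Done, Paused}.
States satisfying AF AG low_ink: {Error, Done, Paused}.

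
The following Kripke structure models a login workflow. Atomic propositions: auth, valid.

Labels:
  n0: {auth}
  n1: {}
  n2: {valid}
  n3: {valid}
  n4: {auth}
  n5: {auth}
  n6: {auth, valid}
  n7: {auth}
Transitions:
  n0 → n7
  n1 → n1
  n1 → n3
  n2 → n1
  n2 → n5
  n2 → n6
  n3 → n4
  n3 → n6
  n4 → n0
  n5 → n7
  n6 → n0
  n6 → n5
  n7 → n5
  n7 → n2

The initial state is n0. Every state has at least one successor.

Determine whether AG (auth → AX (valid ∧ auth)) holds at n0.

No

States satisfying auth → AX (valid ∧ auth): {n1, n2, n3}.
States satisfying AG (auth → AX (valid ∧ auth)): ∅.
n0 is reachable from n0 and violates auth → AX (valid ∧ auth), so AG fails at n0.
n0 ∉ Sat(AG (auth → AX (valid ∧ auth))).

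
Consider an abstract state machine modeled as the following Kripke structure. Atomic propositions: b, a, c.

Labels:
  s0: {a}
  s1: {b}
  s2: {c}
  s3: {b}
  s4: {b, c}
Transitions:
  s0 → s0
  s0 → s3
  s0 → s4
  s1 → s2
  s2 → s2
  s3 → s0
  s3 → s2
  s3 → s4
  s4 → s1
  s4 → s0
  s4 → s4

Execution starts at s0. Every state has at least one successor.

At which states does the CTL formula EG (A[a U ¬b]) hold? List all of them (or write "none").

{s0, s2}

States satisfying A[a U ¬b]: {s0, s2}.
States satisfying EG (A[a U ¬b]): {s0, s2}.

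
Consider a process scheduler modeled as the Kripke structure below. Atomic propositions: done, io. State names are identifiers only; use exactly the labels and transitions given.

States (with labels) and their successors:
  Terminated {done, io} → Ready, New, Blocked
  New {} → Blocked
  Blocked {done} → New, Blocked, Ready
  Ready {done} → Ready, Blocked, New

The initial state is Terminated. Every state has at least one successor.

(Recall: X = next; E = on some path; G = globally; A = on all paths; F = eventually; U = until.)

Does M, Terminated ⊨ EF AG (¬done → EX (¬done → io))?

States satisfying AG (¬done → EX (¬done → io)): {Terminated, New, Blocked, Ready}.
States satisfying EF AG (¬done → EX (¬done → io)): {Terminated, New, Blocked, Ready}.
Some path from Terminated reaches a state where AG (¬done → EX (¬done → io)) holds.
Terminated ∈ Sat(EF AG (¬done → EX (¬done → io))).

Yes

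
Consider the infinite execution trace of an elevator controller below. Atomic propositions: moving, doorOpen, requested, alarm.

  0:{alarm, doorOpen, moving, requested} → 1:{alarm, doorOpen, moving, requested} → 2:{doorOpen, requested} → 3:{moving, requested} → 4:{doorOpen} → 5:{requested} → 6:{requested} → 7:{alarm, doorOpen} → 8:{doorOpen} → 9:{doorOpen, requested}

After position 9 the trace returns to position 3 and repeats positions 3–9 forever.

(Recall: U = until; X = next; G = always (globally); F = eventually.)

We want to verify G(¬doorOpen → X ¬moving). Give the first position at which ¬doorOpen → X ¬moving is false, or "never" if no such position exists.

¬doorOpen → X ¬moving holds at every position 0..9, and those are all the positions the trace ever visits, so the invariant G(¬doorOpen → X ¬moving) is never violated.

never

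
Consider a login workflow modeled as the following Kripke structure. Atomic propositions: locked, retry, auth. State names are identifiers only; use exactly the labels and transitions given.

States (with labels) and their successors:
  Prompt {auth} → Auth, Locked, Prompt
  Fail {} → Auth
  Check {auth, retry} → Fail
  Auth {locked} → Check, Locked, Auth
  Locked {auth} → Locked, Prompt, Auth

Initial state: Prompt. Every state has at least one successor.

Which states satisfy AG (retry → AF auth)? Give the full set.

{Prompt, Fail, Check, Auth, Locked}

States satisfying retry → AF auth: {Prompt, Fail, Check, Auth, Locked}.
States satisfying AG (retry → AF auth): {Prompt, Fail, Check, Auth, Locked}.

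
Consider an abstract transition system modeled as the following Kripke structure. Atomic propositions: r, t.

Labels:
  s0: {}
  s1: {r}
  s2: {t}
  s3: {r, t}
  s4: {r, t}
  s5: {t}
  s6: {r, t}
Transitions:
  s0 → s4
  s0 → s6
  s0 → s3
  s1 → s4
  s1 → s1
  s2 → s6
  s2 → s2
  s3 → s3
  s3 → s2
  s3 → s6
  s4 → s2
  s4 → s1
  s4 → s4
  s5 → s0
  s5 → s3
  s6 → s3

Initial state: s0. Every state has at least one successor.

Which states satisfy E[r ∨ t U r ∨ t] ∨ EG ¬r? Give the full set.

{s1, s2, s3, s4, s5, s6}

States satisfying r ∨ t: {s1, s2, s3, s4, s5, s6}.
States satisfying E[r ∨ t U r ∨ t]: {s1, s2, s3, s4, s5, s6}.
States satisfying ¬r: {s0, s2, s5}.
States satisfying EG ¬r: {s2}.
States satisfying E[r ∨ t U r ∨ t] ∨ EG ¬r: {s1, s2, s3, s4, s5, s6}.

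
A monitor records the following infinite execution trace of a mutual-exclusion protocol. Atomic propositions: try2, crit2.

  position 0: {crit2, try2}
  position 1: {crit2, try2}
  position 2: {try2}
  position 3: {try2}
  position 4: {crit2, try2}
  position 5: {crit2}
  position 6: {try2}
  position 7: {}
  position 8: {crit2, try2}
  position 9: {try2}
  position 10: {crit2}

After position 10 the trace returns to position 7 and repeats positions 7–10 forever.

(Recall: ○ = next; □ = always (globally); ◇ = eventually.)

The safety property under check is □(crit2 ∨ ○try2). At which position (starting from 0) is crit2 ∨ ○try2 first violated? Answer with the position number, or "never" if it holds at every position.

Check crit2 ∨ ○try2 at each position in order: 0 ✓, 1 ✓, 2 ✓, 3 ✓, 4 ✓, 5 ✓.
At position 6 the labels are {try2} and the next position 7 has {}, so crit2 ∨ ○try2 is false there. This is the first violation.

6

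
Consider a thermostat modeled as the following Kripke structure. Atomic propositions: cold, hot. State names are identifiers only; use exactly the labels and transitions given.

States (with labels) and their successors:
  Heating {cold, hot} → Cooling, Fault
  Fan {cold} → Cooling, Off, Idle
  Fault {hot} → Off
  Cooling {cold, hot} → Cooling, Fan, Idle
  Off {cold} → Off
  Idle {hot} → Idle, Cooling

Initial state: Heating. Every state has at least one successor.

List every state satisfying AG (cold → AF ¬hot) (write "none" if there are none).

States satisfying cold → AF ¬hot: {Fan, Fault, Off, Idle}.
States satisfying AG (cold → AF ¬hot): {Fault, Off}.

{Fault, Off}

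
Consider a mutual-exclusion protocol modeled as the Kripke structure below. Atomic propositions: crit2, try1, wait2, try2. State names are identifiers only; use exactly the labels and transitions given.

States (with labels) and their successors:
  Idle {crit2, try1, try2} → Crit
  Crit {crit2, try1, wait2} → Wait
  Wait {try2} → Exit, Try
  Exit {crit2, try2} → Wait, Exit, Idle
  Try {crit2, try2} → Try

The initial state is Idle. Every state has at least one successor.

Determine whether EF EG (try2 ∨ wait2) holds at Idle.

Satisfied

States satisfying EG (try2 ∨ wait2): {Idle, Crit, Wait, Exit, Try}.
States satisfying EF EG (try2 ∨ wait2): {Idle, Crit, Wait, Exit, Try}.
Some path from Idle reaches a state where EG (try2 ∨ wait2) holds.
Idle ∈ Sat(EF EG (try2 ∨ wait2)).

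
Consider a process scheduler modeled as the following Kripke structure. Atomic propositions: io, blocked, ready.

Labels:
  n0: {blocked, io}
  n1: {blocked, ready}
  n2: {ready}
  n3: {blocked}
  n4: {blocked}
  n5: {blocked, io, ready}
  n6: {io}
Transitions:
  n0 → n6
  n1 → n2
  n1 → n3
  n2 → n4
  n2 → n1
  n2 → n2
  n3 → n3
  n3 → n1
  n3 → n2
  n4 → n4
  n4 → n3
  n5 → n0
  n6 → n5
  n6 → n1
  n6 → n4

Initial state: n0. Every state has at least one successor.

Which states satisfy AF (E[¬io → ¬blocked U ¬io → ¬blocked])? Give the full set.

{n0, n2, n5, n6}

States satisfying E[¬io → ¬blocked U ¬io → ¬blocked]: {n0, n2, n5, n6}.
States satisfying AF (E[¬io → ¬blocked U ¬io → ¬blocked]): {n0, n2, n5, n6}.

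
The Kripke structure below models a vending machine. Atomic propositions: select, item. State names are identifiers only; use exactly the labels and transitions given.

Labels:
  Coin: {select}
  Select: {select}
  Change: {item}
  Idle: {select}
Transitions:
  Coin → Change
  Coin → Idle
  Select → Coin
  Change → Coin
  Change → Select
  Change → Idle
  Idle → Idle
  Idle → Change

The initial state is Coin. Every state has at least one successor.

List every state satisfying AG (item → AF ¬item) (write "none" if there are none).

States satisfying item → AF ¬item: {Coin, Select, Change, Idle}.
States satisfying AG (item → AF ¬item): {Coin, Select, Change, Idle}.

{Coin, Select, Change, Idle}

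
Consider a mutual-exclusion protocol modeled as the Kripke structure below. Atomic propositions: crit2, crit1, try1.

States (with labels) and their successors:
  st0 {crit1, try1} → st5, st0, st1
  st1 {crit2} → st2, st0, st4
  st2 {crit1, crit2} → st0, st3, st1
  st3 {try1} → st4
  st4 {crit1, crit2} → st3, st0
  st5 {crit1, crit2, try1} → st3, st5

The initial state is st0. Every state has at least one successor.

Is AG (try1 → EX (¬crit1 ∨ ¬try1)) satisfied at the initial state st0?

States satisfying try1 → EX (¬crit1 ∨ ¬try1): {st0, st1, st2, st3, st4, st5}.
States satisfying AG (try1 → EX (¬crit1 ∨ ¬try1)): {st0, st1, st2, st3, st4, st5}.
Every state reachable from st0 satisfies try1 → EX (¬crit1 ∨ ¬try1).
st0 ∈ Sat(AG (try1 → EX (¬crit1 ∨ ¬try1))).

Holds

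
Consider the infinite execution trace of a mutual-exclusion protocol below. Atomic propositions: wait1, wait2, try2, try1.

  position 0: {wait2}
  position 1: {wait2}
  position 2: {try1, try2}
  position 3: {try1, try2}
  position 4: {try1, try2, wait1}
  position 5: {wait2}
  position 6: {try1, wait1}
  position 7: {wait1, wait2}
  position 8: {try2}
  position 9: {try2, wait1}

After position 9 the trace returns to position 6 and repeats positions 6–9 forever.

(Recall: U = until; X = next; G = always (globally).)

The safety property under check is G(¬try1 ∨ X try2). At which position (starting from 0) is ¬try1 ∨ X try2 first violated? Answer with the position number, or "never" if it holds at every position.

Check ¬try1 ∨ X try2 at each position in order: 0 ✓, 1 ✓, 2 ✓, 3 ✓.
At position 4 the labels are {try1, try2, wait1} and the next position 5 has {wait2}, so ¬try1 ∨ X try2 is false there. This is the first violation.

4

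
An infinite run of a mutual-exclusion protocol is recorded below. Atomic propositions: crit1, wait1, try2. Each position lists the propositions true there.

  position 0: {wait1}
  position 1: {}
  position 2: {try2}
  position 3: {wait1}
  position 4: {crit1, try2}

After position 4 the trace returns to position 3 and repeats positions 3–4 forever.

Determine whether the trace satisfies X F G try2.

Violated

The position after 0 is 1; F G try2 is false there.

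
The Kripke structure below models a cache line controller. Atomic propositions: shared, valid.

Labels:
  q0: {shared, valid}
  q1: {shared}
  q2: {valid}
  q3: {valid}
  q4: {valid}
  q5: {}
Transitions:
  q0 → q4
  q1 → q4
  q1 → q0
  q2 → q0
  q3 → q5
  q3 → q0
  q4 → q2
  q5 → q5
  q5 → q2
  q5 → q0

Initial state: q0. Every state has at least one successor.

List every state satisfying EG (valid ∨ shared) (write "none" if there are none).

States satisfying valid ∨ shared: {q0, q1, q2, q3, q4}.
States satisfying EG (valid ∨ shared): {q0, q1, q2, q3, q4}.

{q0, q1, q2, q3, q4}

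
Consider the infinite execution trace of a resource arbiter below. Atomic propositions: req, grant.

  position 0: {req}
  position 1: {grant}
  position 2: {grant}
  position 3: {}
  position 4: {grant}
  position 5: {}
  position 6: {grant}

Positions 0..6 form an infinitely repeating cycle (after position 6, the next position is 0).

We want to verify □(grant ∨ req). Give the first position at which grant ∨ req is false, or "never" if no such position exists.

3

Check grant ∨ req at each position in order: 0 ✓, 1 ✓, 2 ✓.
At position 3 the labels are {}, so grant ∨ req is false there. This is the first violation.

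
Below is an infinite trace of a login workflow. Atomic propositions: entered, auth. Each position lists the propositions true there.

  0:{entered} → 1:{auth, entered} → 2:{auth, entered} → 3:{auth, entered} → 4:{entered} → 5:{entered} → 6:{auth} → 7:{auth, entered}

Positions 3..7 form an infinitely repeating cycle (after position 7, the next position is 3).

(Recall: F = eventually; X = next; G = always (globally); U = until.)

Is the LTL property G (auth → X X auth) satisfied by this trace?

auth → X X auth must hold at every position from 0 onward. It fails at position 2, so G (auth → X X auth) is false.
Positions where auth holds: 1, 2, 3, 6, 7.
Check X X auth at each: 1→ok, 2→fails, 3→fails, 6→ok, 7→fails.

Does not hold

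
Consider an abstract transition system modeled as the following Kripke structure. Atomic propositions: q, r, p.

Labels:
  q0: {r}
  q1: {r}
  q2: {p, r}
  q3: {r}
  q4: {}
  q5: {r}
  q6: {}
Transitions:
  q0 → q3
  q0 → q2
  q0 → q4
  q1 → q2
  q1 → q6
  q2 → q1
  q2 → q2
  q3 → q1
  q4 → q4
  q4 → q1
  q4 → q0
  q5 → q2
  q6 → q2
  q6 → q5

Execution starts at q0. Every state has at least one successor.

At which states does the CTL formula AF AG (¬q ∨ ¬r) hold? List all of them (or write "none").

{q0, q1, q2, q3, q4, q5, q6}

States satisfying AG (¬q ∨ ¬r): {q0, q1, q2, q3, q4, q5, q6}.
States satisfying AF AG (¬q ∨ ¬r): {q0, q1, q2, q3, q4, q5, q6}.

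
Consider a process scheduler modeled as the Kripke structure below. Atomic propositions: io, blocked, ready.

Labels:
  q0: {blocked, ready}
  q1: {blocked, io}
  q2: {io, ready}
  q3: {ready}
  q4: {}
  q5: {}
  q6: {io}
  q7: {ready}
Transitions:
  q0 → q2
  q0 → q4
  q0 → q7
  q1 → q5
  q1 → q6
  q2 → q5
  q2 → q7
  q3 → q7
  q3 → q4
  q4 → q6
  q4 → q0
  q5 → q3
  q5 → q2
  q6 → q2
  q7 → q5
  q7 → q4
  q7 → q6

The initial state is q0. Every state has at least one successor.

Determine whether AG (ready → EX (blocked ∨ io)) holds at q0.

Does not hold

States satisfying ready → EX (blocked ∨ io): {q0, q1, q4, q5, q6, q7}.
States satisfying AG (ready → EX (blocked ∨ io)): ∅.
q2 is reachable from q0 and violates ready → EX (blocked ∨ io), so AG fails at q0.
q0 ∉ Sat(AG (ready → EX (blocked ∨ io))).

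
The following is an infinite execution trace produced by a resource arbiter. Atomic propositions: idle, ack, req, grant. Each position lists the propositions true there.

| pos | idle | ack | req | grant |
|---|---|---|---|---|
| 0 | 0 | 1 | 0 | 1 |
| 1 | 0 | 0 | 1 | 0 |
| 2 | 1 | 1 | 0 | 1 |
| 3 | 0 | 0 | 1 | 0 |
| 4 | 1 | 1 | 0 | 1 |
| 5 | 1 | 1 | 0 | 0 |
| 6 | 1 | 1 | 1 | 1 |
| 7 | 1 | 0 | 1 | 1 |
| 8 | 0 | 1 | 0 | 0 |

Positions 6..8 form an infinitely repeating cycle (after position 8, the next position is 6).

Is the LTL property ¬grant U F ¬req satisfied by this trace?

Satisfied

Walking from position 0: F ¬req first holds at position 0, and ¬grant holds at every earlier position along the way, so ¬grant U F ¬req holds.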